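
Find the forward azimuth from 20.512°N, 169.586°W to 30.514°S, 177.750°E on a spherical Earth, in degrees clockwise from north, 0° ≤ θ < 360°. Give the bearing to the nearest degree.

Δλ = 177.750 − -169.586 = 347.336°; wrapped into (−180°, 180°]: -12.664°.
θ = atan2( sin Δλ · cos φ₂ , cos φ₁ · sin φ₂ − sin φ₁ · cos φ₂ · cos Δλ )
  = atan2(-0.18887, -0.77009) = -166.220° → normalised to [0°, 360°): 193.780°.

194°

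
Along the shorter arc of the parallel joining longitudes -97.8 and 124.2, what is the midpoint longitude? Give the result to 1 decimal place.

-166.8°

Signed shortest Δλ from -97.8° to +124.2° is -138.0°.
Midpoint longitude = -97.8° + (-138.0°)/2 = -97.8° − 69.0° = -166.8°.
(The naïve average (-97.8 + +124.2)/2 = 13.2° is on the wrong side of the globe.)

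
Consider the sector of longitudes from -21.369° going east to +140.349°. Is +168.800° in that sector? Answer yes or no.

No

Band width going east from -21.369° to +140.349°: ((140.349 − -21.369) mod 360) = 161.718°.
Offset of +168.800° east of the west edge: ((168.800 − -21.369) mod 360) = 190.169°.
190.169° > 161.718° ⇒ outside.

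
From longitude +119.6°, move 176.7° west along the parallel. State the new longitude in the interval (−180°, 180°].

Start at +119.6°; shift −176.7° → -57.1°.
-57.1° already lies in (−180°, 180°].

-57.1°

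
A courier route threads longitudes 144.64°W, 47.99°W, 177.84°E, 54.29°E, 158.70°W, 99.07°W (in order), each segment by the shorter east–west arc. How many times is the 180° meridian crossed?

2

Leg 1: -144.64° → -47.99°, shortest Δλ = 96.65° (east) — does not cross 180°.
Leg 2: -47.99° → +177.84°, shortest Δλ = -134.17° (west) — crosses 180°.
Leg 3: +177.84° → +54.29°, shortest Δλ = -123.55° (west) — does not cross 180°.
Leg 4: +54.29° → -158.70°, shortest Δλ = 147.01° (east) — crosses 180°.
Leg 5: -158.70° → -99.07°, shortest Δλ = 59.63° (east) — does not cross 180°.
Total crossings: 2.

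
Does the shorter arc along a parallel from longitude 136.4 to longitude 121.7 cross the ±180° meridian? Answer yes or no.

No

Signed shortest Δλ = ((121.7 − 136.4 + 180) mod 360) − 180 = -14.7°.
Going west by 14.7° from +136.4° reaches +121.7° without touching 180°.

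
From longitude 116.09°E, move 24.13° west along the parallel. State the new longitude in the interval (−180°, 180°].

91.96°E

Start at +116.09°; shift −24.13° → +91.96°.
+91.96° already lies in (−180°, 180°].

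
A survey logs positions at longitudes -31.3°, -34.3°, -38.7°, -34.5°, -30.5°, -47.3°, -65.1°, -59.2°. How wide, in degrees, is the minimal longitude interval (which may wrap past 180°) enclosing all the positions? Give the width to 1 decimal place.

Sort the longitudes: -65.1°, -59.2°, -47.3°, -38.7°, -34.5°, -34.3°, -31.3°, -30.5°.
Eastward gaps between consecutive values (wrapping around): 5.9°, 11.9°, 8.6°, 4.2°, 0.2°, 3.0°, 0.8°, 325.4°.
Largest gap = 325.4° ⇒ minimal covering band is its complement: 360° − 325.4° = 34.6°.
Band runs from -65.1° eastward to -30.5°.

34.6°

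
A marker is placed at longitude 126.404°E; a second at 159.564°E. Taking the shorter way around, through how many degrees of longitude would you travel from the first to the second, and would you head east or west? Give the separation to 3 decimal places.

Raw difference: 159.564 − 126.404 = 33.16°.
Normalise into (−180°, 180°]: 33.16° stays 33.16°.
Positive ⇒ the second point lies to the east; separation 33.160°.

33.160° east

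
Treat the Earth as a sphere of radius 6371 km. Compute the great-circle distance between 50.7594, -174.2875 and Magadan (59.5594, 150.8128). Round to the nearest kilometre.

Δλ = 150.8128 − -174.2875 = 325.1003°; wrapped into (−180°, 180°]: -34.8997°.
Δφ = 59.5594 − 50.7594 = 8.8000°.
a = sin²(Δφ/2) + cos φ₁ · cos φ₂ · sin²(Δλ/2) = 0.034705.
c = 2·atan2(√a, √(1−a)) = 0.37478 rad → d = 6371·c ≈ 2387.70 km.

2388 km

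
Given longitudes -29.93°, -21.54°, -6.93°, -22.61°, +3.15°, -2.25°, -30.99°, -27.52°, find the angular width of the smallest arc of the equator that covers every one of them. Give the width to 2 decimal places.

34.14°

Sort the longitudes: -30.99°, -29.93°, -27.52°, -22.61°, -21.54°, -6.93°, -2.25°, +3.15°.
Eastward gaps between consecutive values (wrapping around): 1.06°, 2.41°, 4.91°, 1.07°, 14.61°, 4.68°, 5.40°, 325.86°.
Largest gap = 325.86° ⇒ minimal covering band is its complement: 360° − 325.86° = 34.14°.
Band runs from -30.99° eastward to +3.15°.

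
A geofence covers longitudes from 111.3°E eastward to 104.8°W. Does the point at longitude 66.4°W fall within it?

No

Band width going east from +111.3° to -104.8°: ((-104.8 − 111.3) mod 360) = 143.9°.
Offset of -66.4° east of the west edge: ((-66.4 − 111.3) mod 360) = 182.3°.
182.3° > 143.9° ⇒ outside.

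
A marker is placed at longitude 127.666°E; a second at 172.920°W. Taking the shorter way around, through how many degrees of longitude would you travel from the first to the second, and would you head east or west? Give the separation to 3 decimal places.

59.414° east

Raw difference: -172.920 − 127.666 = -300.586°.
Normalise into (−180°, 180°]: -300.586° + 360° = 59.414°.
Positive ⇒ the second point lies to the east; separation 59.414°.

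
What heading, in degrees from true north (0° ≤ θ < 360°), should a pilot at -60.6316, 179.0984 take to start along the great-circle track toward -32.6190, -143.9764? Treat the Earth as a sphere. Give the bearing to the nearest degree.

57°

Δλ = -143.9764 − 179.0984 = -323.0748°; wrapped into (−180°, 180°]: 36.9252°.
θ = atan2( sin Δλ · cos φ₂ , cos φ₁ · sin φ₂ − sin φ₁ · cos φ₂ · cos Δλ )
  = atan2(0.50601, 0.32243) = 57.495° → normalised to [0°, 360°): 57.495°.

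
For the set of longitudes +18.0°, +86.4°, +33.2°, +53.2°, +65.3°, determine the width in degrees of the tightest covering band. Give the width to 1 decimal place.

68.4°

Sort the longitudes: +18.0°, +33.2°, +53.2°, +65.3°, +86.4°.
Eastward gaps between consecutive values (wrapping around): 15.2°, 20.0°, 12.1°, 21.1°, 291.6°.
Largest gap = 291.6° ⇒ minimal covering band is its complement: 360° − 291.6° = 68.4°.
Band runs from +18.0° eastward to +86.4°.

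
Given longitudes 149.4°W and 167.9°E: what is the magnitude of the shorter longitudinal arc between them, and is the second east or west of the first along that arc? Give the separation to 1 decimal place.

Raw difference: 167.9 − -149.4 = 317.3°.
Normalise into (−180°, 180°]: 317.3° − 360° = -42.7°.
Negative ⇒ the second point lies to the west; separation 42.7°.

42.7° west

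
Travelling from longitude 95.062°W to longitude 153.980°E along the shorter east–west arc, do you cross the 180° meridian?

Naïve |153.980 − -95.062| = 249.042° > 180°, so the shorter arc goes the other way round — across 180°.
Signed shortest Δλ = ((153.980 − -95.062 + 180) mod 360) − 180 = -110.958°.
Going west by 110.958° from -95.062° passes through 180° before reaching +153.980°.

Yes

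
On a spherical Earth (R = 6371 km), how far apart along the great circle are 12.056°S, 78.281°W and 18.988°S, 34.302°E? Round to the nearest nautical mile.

6406 nmi

Δλ = 34.302 − -78.281 = 112.583°.
Δφ = -18.988 − -12.056 = -6.932°.
a = sin²(Δφ/2) + cos φ₁ · cos φ₂ · sin²(Δλ/2) = 0.643579.
c = 2·atan2(√a, √(1−a)) = 1.86205 rad → d = 6371·c ≈ 11863.15 km ≈ 6405.59 nmi.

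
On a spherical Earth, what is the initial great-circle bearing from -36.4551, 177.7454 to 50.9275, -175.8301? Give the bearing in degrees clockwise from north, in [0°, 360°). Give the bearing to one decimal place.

4.0°

Δλ = -175.8301 − 177.7454 = -353.5755°; wrapped into (−180°, 180°]: 6.4245°.
θ = atan2( sin Δλ · cos φ₂ , cos φ₁ · sin φ₂ − sin φ₁ · cos φ₂ · cos Δλ )
  = atan2(0.07053, 0.99660) = 4.048° → normalised to [0°, 360°): 4.048°.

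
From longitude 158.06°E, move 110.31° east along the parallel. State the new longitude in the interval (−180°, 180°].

Start at +158.06°; shift +110.31° → +268.37°.
+268.37° lies outside (−180°, 180°]; subtract 360° → -91.63°.

91.63°W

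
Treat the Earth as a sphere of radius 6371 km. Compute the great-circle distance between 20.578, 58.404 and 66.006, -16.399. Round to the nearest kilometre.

7240 km

Δλ = -16.399 − 58.404 = -74.803°.
Δφ = 66.006 − 20.578 = 45.428°.
a = sin²(Δφ/2) + cos φ₁ · cos φ₂ · sin²(Δλ/2) = 0.289548.
c = 2·atan2(√a, √(1−a)) = 1.13635 rad → d = 6371·c ≈ 7239.71 km.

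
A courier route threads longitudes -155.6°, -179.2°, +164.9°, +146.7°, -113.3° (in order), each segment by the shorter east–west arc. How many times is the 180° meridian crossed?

Leg 1: -155.6° → -179.2°, shortest Δλ = -23.6° (west) — does not cross 180°.
Leg 2: -179.2° → +164.9°, shortest Δλ = -15.9° (west) — crosses 180°.
Leg 3: +164.9° → +146.7°, shortest Δλ = -18.2° (west) — does not cross 180°.
Leg 4: +146.7° → -113.3°, shortest Δλ = 100.0° (east) — crosses 180°.
Total crossings: 2.

2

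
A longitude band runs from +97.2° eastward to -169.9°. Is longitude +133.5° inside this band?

Yes

Band width going east from +97.2° to -169.9°: ((-169.9 − 97.2) mod 360) = 92.9°.
Offset of +133.5° east of the west edge: ((133.5 − 97.2) mod 360) = 36.3°.
36.3° ≤ 92.9° ⇒ inside.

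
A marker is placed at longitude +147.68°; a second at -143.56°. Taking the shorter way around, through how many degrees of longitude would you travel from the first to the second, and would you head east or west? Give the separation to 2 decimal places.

Raw difference: -143.56 − 147.68 = -291.24°.
Normalise into (−180°, 180°]: -291.24° + 360° = 68.76°.
Positive ⇒ the second point lies to the east; separation 68.76°.

68.76° east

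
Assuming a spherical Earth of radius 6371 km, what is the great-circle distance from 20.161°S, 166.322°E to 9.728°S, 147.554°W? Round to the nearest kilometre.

Δλ = -147.554 − 166.322 = -313.876°; wrapped into (−180°, 180°]: 46.124°.
Δφ = -9.728 − -20.161 = 10.433°.
a = sin²(Δφ/2) + cos φ₁ · cos φ₂ · sin²(Δλ/2) = 0.150243.
c = 2·atan2(√a, √(1−a)) = 0.79608 rad → d = 6371·c ≈ 5071.82 km.

5072 km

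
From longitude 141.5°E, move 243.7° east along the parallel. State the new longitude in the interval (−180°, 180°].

25.2°E

Start at +141.5°; shift +243.7° → +385.2°.
+385.2° lies outside (−180°, 180°]; subtract 360° → +25.2°.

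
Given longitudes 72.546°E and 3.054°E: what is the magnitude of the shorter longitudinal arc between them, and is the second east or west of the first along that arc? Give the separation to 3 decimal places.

Raw difference: 3.054 − 72.546 = -69.492°.
Normalise into (−180°, 180°]: -69.492° stays -69.492°.
Negative ⇒ the second point lies to the west; separation 69.492°.

69.492° west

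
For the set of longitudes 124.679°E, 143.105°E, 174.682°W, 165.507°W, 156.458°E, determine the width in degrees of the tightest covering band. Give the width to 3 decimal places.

Sort the longitudes: -174.682°, -165.507°, +124.679°, +143.105°, +156.458°.
Eastward gaps between consecutive values (wrapping around): 9.175°, 290.186°, 18.426°, 13.353°, 28.860°.
Largest gap = 290.186° ⇒ minimal covering band is its complement: 360° − 290.186° = 69.814°.
Band runs from +124.679° eastward to -165.507°, crossing the antimeridian.

69.814°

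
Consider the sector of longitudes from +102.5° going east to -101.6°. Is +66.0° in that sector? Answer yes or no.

No

Band width going east from +102.5° to -101.6°: ((-101.6 − 102.5) mod 360) = 155.9°.
Offset of +66.0° east of the west edge: ((66.0 − 102.5) mod 360) = 323.5°.
323.5° > 155.9° ⇒ outside.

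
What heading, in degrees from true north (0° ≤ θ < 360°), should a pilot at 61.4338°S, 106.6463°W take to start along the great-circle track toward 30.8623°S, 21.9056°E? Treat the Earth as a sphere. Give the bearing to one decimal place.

Δλ = 21.9056 − -106.6463 = 128.5519°.
θ = atan2( sin Δλ · cos φ₂ , cos φ₁ · sin φ₂ − sin φ₁ · cos φ₂ · cos Δλ )
  = atan2(0.67131, -0.71514) = 136.811° → normalised to [0°, 360°): 136.811°.

136.8°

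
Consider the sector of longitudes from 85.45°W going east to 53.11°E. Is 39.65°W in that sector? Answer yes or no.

Yes

Band width going east from -85.45° to +53.11°: ((53.11 − -85.45) mod 360) = 138.56°.
Offset of -39.65° east of the west edge: ((-39.65 − -85.45) mod 360) = 45.80°.
45.80° ≤ 138.56° ⇒ inside.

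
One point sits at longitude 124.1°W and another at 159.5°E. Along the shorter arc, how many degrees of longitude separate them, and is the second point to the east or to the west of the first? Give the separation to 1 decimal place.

76.4° west

Raw difference: 159.5 − -124.1 = 283.6°.
Normalise into (−180°, 180°]: 283.6° − 360° = -76.4°.
Negative ⇒ the second point lies to the west; separation 76.4°.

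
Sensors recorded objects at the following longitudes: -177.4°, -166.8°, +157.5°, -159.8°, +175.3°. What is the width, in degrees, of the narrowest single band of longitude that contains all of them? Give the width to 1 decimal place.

Sort the longitudes: -177.4°, -166.8°, -159.8°, +157.5°, +175.3°.
Eastward gaps between consecutive values (wrapping around): 10.6°, 7.0°, 317.3°, 17.8°, 7.3°.
Largest gap = 317.3° ⇒ minimal covering band is its complement: 360° − 317.3° = 42.7°.
Band runs from +157.5° eastward to -159.8°, crossing the antimeridian.

42.7°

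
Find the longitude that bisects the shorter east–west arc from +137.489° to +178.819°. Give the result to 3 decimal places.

Signed shortest Δλ from +137.489° to +178.819° is +41.330°.
Midpoint longitude = +137.489° + (+41.330°)/2 = +137.489° + 20.665° = +158.154°.

+158.154°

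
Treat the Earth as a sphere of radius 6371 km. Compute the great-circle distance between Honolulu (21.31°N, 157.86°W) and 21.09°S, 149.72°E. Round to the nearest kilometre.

Δλ = 149.72 − -157.86 = 307.58°; wrapped into (−180°, 180°]: -52.42°.
Δφ = -21.09 − 21.31 = -42.40°.
a = sin²(Δφ/2) + cos φ₁ · cos φ₂ · sin²(Δλ/2) = 0.300328.
c = 2·atan2(√a, √(1−a)) = 1.16000 rad → d = 6371·c ≈ 7390.33 km.

7390 km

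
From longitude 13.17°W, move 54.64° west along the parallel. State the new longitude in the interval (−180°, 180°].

67.81°W

Start at -13.17°; shift −54.64° → -67.81°.
-67.81° already lies in (−180°, 180°].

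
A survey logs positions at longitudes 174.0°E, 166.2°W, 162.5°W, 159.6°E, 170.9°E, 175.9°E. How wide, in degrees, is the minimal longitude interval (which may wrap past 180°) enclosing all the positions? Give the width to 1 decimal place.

37.9°

Sort the longitudes: -166.2°, -162.5°, +159.6°, +170.9°, +174.0°, +175.9°.
Eastward gaps between consecutive values (wrapping around): 3.7°, 322.1°, 11.3°, 3.1°, 1.9°, 17.9°.
Largest gap = 322.1° ⇒ minimal covering band is its complement: 360° − 322.1° = 37.9°.
Band runs from +159.6° eastward to -162.5°, crossing the antimeridian.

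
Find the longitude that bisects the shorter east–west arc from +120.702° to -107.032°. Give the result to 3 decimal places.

-173.165°

Signed shortest Δλ from +120.702° to -107.032° is +132.266°.
Midpoint longitude = +120.702° + (+132.266°)/2 = +120.702° + 66.133° = +186.835°.
Normalise into (−180°, 180°]: -173.165°.
(The naïve average (+120.702 + -107.032)/2 = 6.835° is on the wrong side of the globe.)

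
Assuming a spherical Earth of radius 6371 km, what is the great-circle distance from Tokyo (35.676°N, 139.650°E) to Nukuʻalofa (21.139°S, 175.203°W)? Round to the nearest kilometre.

7905 km

Δλ = -175.203 − 139.650 = -314.853°; wrapped into (−180°, 180°]: 45.147°.
Δφ = -21.139 − 35.676 = -56.815°.
a = sin²(Δφ/2) + cos φ₁ · cos φ₂ · sin²(Δλ/2) = 0.337974.
c = 2·atan2(√a, √(1−a)) = 1.24079 rad → d = 6371·c ≈ 7905.05 km.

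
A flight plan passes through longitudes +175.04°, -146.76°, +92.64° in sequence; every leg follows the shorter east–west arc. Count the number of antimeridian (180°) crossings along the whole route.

Leg 1: +175.04° → -146.76°, shortest Δλ = 38.2° (east) — crosses 180°.
Leg 2: -146.76° → +92.64°, shortest Δλ = -120.6° (west) — crosses 180°.
Total crossings: 2.

2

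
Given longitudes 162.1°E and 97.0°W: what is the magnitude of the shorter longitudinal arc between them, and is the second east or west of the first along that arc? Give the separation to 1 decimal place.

100.9° east

Raw difference: -97.0 − 162.1 = -259.1°.
Normalise into (−180°, 180°]: -259.1° + 360° = 100.9°.
Positive ⇒ the second point lies to the east; separation 100.9°.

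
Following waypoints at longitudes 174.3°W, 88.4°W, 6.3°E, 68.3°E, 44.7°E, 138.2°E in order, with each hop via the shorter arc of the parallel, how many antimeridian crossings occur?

Leg 1: -174.3° → -88.4°, shortest Δλ = 85.9° (east) — does not cross 180°.
Leg 2: -88.4° → +6.3°, shortest Δλ = 94.7° (east) — does not cross 180°.
Leg 3: +6.3° → +68.3°, shortest Δλ = 62.0° (east) — does not cross 180°.
Leg 4: +68.3° → +44.7°, shortest Δλ = -23.6° (west) — does not cross 180°.
Leg 5: +44.7° → +138.2°, shortest Δλ = 93.5° (east) — does not cross 180°.
Total crossings: 0.

0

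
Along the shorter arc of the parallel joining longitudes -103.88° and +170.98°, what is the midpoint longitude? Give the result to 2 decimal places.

Signed shortest Δλ from -103.88° to +170.98° is -85.14°.
Midpoint longitude = -103.88° + (-85.14°)/2 = -103.88° − 42.57° = -146.45°.
(The naïve average (-103.88 + +170.98)/2 = 33.55° is on the wrong side of the globe.)

-146.45°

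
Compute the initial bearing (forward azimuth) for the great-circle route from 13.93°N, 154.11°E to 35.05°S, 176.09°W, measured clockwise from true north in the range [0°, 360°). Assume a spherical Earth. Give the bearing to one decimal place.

150.8°

Δλ = -176.09 − 154.11 = -330.20°; wrapped into (−180°, 180°]: 29.80°.
θ = atan2( sin Δλ · cos φ₂ , cos φ₁ · sin φ₂ − sin φ₁ · cos φ₂ · cos Δλ )
  = atan2(0.40685, -0.72842) = 150.815° → normalised to [0°, 360°): 150.815°.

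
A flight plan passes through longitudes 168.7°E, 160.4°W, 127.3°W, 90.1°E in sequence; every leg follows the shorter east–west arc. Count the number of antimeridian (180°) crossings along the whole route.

2

Leg 1: +168.7° → -160.4°, shortest Δλ = 30.9° (east) — crosses 180°.
Leg 2: -160.4° → -127.3°, shortest Δλ = 33.1° (east) — does not cross 180°.
Leg 3: -127.3° → +90.1°, shortest Δλ = -142.6° (west) — crosses 180°.
Total crossings: 2.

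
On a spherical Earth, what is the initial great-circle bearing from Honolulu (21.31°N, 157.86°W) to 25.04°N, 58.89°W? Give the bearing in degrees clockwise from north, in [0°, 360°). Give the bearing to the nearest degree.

Δλ = -58.89 − -157.86 = 98.97°.
θ = atan2( sin Δλ · cos φ₂ , cos φ₁ · sin φ₂ − sin φ₁ · cos φ₂ · cos Δλ )
  = atan2(0.89493, 0.44565) = 63.528° → normalised to [0°, 360°): 63.528°.

64°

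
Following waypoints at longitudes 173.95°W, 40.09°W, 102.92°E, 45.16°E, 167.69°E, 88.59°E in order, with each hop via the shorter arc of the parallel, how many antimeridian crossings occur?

Leg 1: -173.95° → -40.09°, shortest Δλ = 133.86° (east) — does not cross 180°.
Leg 2: -40.09° → +102.92°, shortest Δλ = 143.01° (east) — does not cross 180°.
Leg 3: +102.92° → +45.16°, shortest Δλ = -57.76° (west) — does not cross 180°.
Leg 4: +45.16° → +167.69°, shortest Δλ = 122.53° (east) — does not cross 180°.
Leg 5: +167.69° → +88.59°, shortest Δλ = -79.1° (west) — does not cross 180°.
Total crossings: 0.

0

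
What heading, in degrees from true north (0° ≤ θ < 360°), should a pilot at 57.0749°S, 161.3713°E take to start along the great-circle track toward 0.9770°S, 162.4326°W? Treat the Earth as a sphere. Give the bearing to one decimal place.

41.5°

Δλ = -162.4326 − 161.3713 = -323.8039°; wrapped into (−180°, 180°]: 36.1961°.
θ = atan2( sin Δλ · cos φ₂ , cos φ₁ · sin φ₂ − sin φ₁ · cos φ₂ · cos Δλ )
  = atan2(0.59046, 0.66802) = 41.474° → normalised to [0°, 360°): 41.474°.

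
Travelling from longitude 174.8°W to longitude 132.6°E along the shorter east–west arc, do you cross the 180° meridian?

Yes

Naïve |132.6 − -174.8| = 307.4° > 180°, so the shorter arc goes the other way round — across 180°.
Signed shortest Δλ = ((132.6 − -174.8 + 180) mod 360) − 180 = -52.6°.
Going west by 52.6° from -174.8° passes through 180° before reaching +132.6°.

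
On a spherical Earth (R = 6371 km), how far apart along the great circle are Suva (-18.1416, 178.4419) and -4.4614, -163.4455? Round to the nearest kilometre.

Δλ = -163.4455 − 178.4419 = -341.8874°; wrapped into (−180°, 180°]: 18.1126°.
Δφ = -4.4614 − -18.1416 = 13.6802°.
a = sin²(Δφ/2) + cos φ₁ · cos φ₂ · sin²(Δλ/2) = 0.037658.
c = 2·atan2(√a, √(1−a)) = 0.39059 rad → d = 6371·c ≈ 2488.45 km.

2488 km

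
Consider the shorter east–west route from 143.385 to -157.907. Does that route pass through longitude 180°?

Yes

Naïve |-157.907 − 143.385| = 301.292° > 180°, so the shorter arc goes the other way round — across 180°.
Signed shortest Δλ = ((-157.907 − 143.385 + 180) mod 360) − 180 = 58.708°.
Going east by 58.708° from +143.385° passes through 180° before reaching -157.907°.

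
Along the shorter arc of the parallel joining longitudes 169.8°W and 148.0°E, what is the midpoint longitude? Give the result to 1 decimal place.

Signed shortest Δλ from -169.8° to +148.0° is -42.2°.
Midpoint longitude = -169.8° + (-42.2°)/2 = -169.8° − 21.1° = -190.9°.
Normalise into (−180°, 180°]: +169.1°.
(The naïve average (-169.8 + +148.0)/2 = -10.9° is on the wrong side of the globe.)

169.1°E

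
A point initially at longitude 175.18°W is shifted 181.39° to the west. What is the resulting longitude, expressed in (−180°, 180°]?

3.43°E

Start at -175.18°; shift −181.39° → -356.57°.
-356.57° lies outside (−180°, 180°]; add 360° → +3.43°.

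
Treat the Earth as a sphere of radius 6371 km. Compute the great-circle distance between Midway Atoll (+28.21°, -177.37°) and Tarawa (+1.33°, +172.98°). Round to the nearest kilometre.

3160 km

Δλ = 172.98 − -177.37 = 350.35°; wrapped into (−180°, 180°]: -9.65°.
Δφ = 1.33 − 28.21 = -26.88°.
a = sin²(Δφ/2) + cos φ₁ · cos φ₂ · sin²(Δλ/2) = 0.060255.
c = 2·atan2(√a, √(1−a)) = 0.49601 rad → d = 6371·c ≈ 3160.06 km.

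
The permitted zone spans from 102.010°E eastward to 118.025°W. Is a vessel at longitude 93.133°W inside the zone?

Band width going east from +102.010° to -118.025°: ((-118.025 − 102.010) mod 360) = 139.965°.
Offset of -93.133° east of the west edge: ((-93.133 − 102.010) mod 360) = 164.857°.
164.857° > 139.965° ⇒ outside.

No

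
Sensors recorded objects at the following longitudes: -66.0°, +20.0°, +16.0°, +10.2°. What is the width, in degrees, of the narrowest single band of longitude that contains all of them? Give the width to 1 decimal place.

86.0°

Sort the longitudes: -66.0°, +10.2°, +16.0°, +20.0°.
Eastward gaps between consecutive values (wrapping around): 76.2°, 5.8°, 4.0°, 274.0°.
Largest gap = 274.0° ⇒ minimal covering band is its complement: 360° − 274.0° = 86.0°.
Band runs from -66.0° eastward to +20.0°.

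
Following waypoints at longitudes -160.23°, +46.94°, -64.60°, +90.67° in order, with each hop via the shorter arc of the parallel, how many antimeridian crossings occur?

1

Leg 1: -160.23° → +46.94°, shortest Δλ = -152.83° (west) — crosses 180°.
Leg 2: +46.94° → -64.60°, shortest Δλ = -111.54° (west) — does not cross 180°.
Leg 3: -64.60° → +90.67°, shortest Δλ = 155.27° (east) — does not cross 180°.
Total crossings: 1.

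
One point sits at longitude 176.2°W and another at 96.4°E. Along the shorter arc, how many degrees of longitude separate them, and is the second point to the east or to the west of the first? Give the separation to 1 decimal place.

87.4° west

Raw difference: 96.4 − -176.2 = 272.6°.
Normalise into (−180°, 180°]: 272.6° − 360° = -87.4°.
Negative ⇒ the second point lies to the west; separation 87.4°.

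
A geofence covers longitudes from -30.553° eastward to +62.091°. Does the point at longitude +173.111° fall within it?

No

Band width going east from -30.553° to +62.091°: ((62.091 − -30.553) mod 360) = 92.644°.
Offset of +173.111° east of the west edge: ((173.111 − -30.553) mod 360) = 203.664°.
203.664° > 92.644° ⇒ outside.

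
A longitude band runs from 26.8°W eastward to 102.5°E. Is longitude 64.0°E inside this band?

Band width going east from -26.8° to +102.5°: ((102.5 − -26.8) mod 360) = 129.3°.
Offset of +64.0° east of the west edge: ((64.0 − -26.8) mod 360) = 90.8°.
90.8° ≤ 129.3° ⇒ inside.

Yes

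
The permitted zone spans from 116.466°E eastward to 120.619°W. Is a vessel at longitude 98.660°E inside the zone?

No

Band width going east from +116.466° to -120.619°: ((-120.619 − 116.466) mod 360) = 122.915°.
Offset of +98.660° east of the west edge: ((98.660 − 116.466) mod 360) = 342.194°.
342.194° > 122.915° ⇒ outside.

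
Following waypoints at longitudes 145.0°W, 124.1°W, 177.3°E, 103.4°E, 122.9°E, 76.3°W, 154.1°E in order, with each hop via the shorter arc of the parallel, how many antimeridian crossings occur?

Leg 1: -145.0° → -124.1°, shortest Δλ = 20.9° (east) — does not cross 180°.
Leg 2: -124.1° → +177.3°, shortest Δλ = -58.6° (west) — crosses 180°.
Leg 3: +177.3° → +103.4°, shortest Δλ = -73.9° (west) — does not cross 180°.
Leg 4: +103.4° → +122.9°, shortest Δλ = 19.5° (east) — does not cross 180°.
Leg 5: +122.9° → -76.3°, shortest Δλ = 160.8° (east) — crosses 180°.
Leg 6: -76.3° → +154.1°, shortest Δλ = -129.6° (west) — crosses 180°.
Total crossings: 3.

3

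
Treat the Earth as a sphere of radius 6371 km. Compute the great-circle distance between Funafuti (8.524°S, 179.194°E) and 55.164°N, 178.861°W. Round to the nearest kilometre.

Δλ = -178.861 − 179.194 = -358.055°; wrapped into (−180°, 180°]: 1.945°.
Δφ = 55.164 − -8.524 = 63.688°.
a = sin²(Δφ/2) + cos φ₁ · cos φ₂ · sin²(Δλ/2) = 0.278533.
c = 2·atan2(√a, √(1−a)) = 1.11193 rad → d = 6371·c ≈ 7084.10 km.

7084 km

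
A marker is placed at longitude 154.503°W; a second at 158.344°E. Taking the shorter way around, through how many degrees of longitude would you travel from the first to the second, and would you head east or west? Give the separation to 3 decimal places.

Raw difference: 158.344 − -154.503 = 312.847°.
Normalise into (−180°, 180°]: 312.847° − 360° = -47.153°.
Negative ⇒ the second point lies to the west; separation 47.153°.

47.153° west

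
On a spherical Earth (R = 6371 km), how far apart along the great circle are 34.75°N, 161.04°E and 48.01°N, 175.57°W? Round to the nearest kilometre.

2429 km

Δλ = -175.57 − 161.04 = -336.61°; wrapped into (−180°, 180°]: 23.39°.
Δφ = 48.01 − 34.75 = 13.26°.
a = sin²(Δφ/2) + cos φ₁ · cos φ₂ · sin²(Δλ/2) = 0.035916.
c = 2·atan2(√a, √(1−a)) = 0.38134 rad → d = 6371·c ≈ 2429.49 km.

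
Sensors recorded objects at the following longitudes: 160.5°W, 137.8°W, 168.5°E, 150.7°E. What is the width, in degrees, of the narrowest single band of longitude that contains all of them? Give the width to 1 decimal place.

71.5°

Sort the longitudes: -160.5°, -137.8°, +150.7°, +168.5°.
Eastward gaps between consecutive values (wrapping around): 22.7°, 288.5°, 17.8°, 31.0°.
Largest gap = 288.5° ⇒ minimal covering band is its complement: 360° − 288.5° = 71.5°.
Band runs from +150.7° eastward to -137.8°, crossing the antimeridian.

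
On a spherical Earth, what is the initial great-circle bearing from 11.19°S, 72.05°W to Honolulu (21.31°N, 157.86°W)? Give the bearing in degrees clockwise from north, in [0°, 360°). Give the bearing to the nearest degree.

292°

Δλ = -157.86 − -72.05 = -85.81°.
θ = atan2( sin Δλ · cos φ₂ , cos φ₁ · sin φ₂ − sin φ₁ · cos φ₂ · cos Δλ )
  = atan2(-0.92914, 0.36971) = -68.302° → normalised to [0°, 360°): 291.698°.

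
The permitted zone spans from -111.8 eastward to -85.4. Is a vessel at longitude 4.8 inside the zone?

No

Band width going east from -111.8° to -85.4°: ((-85.4 − -111.8) mod 360) = 26.4°.
Offset of +4.8° east of the west edge: ((4.8 − -111.8) mod 360) = 116.6°.
116.6° > 26.4° ⇒ outside.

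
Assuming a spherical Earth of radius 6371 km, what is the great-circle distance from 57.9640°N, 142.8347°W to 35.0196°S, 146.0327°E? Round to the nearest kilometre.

Δλ = 146.0327 − -142.8347 = 288.8674°; wrapped into (−180°, 180°]: -71.1326°.
Δφ = -35.0196 − 57.9640 = -92.9836°.
a = sin²(Δφ/2) + cos φ₁ · cos φ₂ · sin²(Δλ/2) = 0.672993.
c = 2·atan2(√a, √(1−a)) = 1.92409 rad → d = 6371·c ≈ 12258.35 km.

12258 km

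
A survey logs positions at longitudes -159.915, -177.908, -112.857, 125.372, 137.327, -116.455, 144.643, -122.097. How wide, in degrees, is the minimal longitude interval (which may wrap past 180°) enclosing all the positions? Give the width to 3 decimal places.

121.771°

Sort the longitudes: -177.908°, -159.915°, -122.097°, -116.455°, -112.857°, +125.372°, +137.327°, +144.643°.
Eastward gaps between consecutive values (wrapping around): 17.993°, 37.818°, 5.642°, 3.598°, 238.229°, 11.955°, 7.316°, 37.449°.
Largest gap = 238.229° ⇒ minimal covering band is its complement: 360° − 238.229° = 121.771°.
Band runs from +125.372° eastward to -112.857°, crossing the antimeridian.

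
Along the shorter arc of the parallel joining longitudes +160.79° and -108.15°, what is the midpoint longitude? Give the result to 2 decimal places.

-153.68°

Signed shortest Δλ from +160.79° to -108.15° is +91.06°.
Midpoint longitude = +160.79° + (+91.06°)/2 = +160.79° + 45.53° = +206.32°.
Normalise into (−180°, 180°]: -153.68°.
(The naïve average (+160.79 + -108.15)/2 = 26.32° is on the wrong side of the globe.)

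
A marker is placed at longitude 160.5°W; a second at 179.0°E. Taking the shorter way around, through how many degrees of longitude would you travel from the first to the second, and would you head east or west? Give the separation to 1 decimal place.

Raw difference: 179.0 − -160.5 = 339.5°.
Normalise into (−180°, 180°]: 339.5° − 360° = -20.5°.
Negative ⇒ the second point lies to the west; separation 20.5°.

20.5° west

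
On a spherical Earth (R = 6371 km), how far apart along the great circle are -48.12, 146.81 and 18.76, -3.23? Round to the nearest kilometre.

15780 km

Δλ = -3.23 − 146.81 = -150.04°.
Δφ = 18.76 − -48.12 = 66.88°.
a = sin²(Δφ/2) + cos φ₁ · cos φ₂ · sin²(Δλ/2) = 0.893545.
c = 2·atan2(√a, √(1−a)) = 2.47687 rad → d = 6371·c ≈ 15780.17 km.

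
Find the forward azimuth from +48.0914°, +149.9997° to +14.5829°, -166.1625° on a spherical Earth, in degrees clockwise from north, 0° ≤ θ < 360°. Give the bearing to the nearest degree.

118°

Δλ = -166.1625 − 149.9997 = -316.1622°; wrapped into (−180°, 180°]: 43.8378°.
θ = atan2( sin Δλ · cos φ₂ , cos φ₁ · sin φ₂ − sin φ₁ · cos φ₂ · cos Δλ )
  = atan2(0.67031, -0.35133) = 117.661° → normalised to [0°, 360°): 117.661°.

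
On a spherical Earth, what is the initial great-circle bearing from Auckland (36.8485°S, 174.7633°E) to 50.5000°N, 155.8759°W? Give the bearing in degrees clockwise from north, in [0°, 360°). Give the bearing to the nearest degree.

Δλ = -155.8759 − 174.7633 = -330.6392°; wrapped into (−180°, 180°]: 29.3608°.
θ = atan2( sin Δλ · cos φ₂ , cos φ₁ · sin φ₂ − sin φ₁ · cos φ₂ · cos Δλ )
  = atan2(0.31187, 0.94993) = 18.176° → normalised to [0°, 360°): 18.176°.

18°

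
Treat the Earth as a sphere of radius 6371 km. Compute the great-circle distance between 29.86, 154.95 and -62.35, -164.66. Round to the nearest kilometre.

Δλ = -164.66 − 154.95 = -319.61°; wrapped into (−180°, 180°]: 40.39°.
Δφ = -62.35 − 29.86 = -92.21°.
a = sin²(Δφ/2) + cos φ₁ · cos φ₂ · sin²(Δλ/2) = 0.567244.
c = 2·atan2(√a, √(1−a)) = 1.70569 rad → d = 6371·c ≈ 10866.97 km.

10867 km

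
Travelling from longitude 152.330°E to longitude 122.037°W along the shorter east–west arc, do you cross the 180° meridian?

Yes

Naïve |-122.037 − 152.330| = 274.367° > 180°, so the shorter arc goes the other way round — across 180°.
Signed shortest Δλ = ((-122.037 − 152.330 + 180) mod 360) − 180 = 85.633°.
Going east by 85.633° from +152.330° passes through 180° before reaching -122.037°.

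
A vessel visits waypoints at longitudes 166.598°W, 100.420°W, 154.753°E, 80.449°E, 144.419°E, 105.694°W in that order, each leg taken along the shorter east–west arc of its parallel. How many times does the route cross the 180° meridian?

Leg 1: -166.598° → -100.420°, shortest Δλ = 66.178° (east) — does not cross 180°.
Leg 2: -100.420° → +154.753°, shortest Δλ = -104.827° (west) — crosses 180°.
Leg 3: +154.753° → +80.449°, shortest Δλ = -74.304° (west) — does not cross 180°.
Leg 4: +80.449° → +144.419°, shortest Δλ = 63.97° (east) — does not cross 180°.
Leg 5: +144.419° → -105.694°, shortest Δλ = 109.887° (east) — crosses 180°.
Total crossings: 2.

2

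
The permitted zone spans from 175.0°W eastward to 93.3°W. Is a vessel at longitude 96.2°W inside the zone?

Yes

Band width going east from -175.0° to -93.3°: ((-93.3 − -175.0) mod 360) = 81.7°.
Offset of -96.2° east of the west edge: ((-96.2 − -175.0) mod 360) = 78.8°.
78.8° ≤ 81.7° ⇒ inside.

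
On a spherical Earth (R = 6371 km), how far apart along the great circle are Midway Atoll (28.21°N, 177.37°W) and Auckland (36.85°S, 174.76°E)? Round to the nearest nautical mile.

3931 nmi

Δλ = 174.76 − -177.37 = 352.13°; wrapped into (−180°, 180°]: -7.87°.
Δφ = -36.85 − 28.21 = -65.06°.
a = sin²(Δφ/2) + cos φ₁ · cos φ₂ · sin²(Δλ/2) = 0.292486.
c = 2·atan2(√a, √(1−a)) = 1.14282 rad → d = 6371·c ≈ 7280.93 km ≈ 3931.39 nmi.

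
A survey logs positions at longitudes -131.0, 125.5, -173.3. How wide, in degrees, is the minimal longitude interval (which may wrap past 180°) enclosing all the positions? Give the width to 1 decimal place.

103.5°

Sort the longitudes: -173.3°, -131.0°, +125.5°.
Eastward gaps between consecutive values (wrapping around): 42.3°, 256.5°, 61.2°.
Largest gap = 256.5° ⇒ minimal covering band is its complement: 360° − 256.5° = 103.5°.
Band runs from +125.5° eastward to -131.0°, crossing the antimeridian.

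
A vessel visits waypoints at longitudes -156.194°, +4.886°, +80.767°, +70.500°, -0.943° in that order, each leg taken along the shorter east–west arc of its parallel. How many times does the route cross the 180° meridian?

Leg 1: -156.194° → +4.886°, shortest Δλ = 161.08° (east) — does not cross 180°.
Leg 2: +4.886° → +80.767°, shortest Δλ = 75.881° (east) — does not cross 180°.
Leg 3: +80.767° → +70.500°, shortest Δλ = -10.267° (west) — does not cross 180°.
Leg 4: +70.500° → -0.943°, shortest Δλ = -71.443° (west) — does not cross 180°.
Total crossings: 0.

0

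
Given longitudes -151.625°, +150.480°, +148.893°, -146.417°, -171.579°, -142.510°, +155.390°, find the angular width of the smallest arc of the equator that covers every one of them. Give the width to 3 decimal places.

Sort the longitudes: -171.579°, -151.625°, -146.417°, -142.510°, +148.893°, +150.480°, +155.390°.
Eastward gaps between consecutive values (wrapping around): 19.954°, 5.208°, 3.907°, 291.403°, 1.587°, 4.910°, 33.031°.
Largest gap = 291.403° ⇒ minimal covering band is its complement: 360° − 291.403° = 68.597°.
Band runs from +148.893° eastward to -142.510°, crossing the antimeridian.

68.597°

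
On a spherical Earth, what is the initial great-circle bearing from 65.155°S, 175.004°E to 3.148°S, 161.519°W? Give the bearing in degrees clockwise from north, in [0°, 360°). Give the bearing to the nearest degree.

Δλ = -161.519 − 175.004 = -336.523°; wrapped into (−180°, 180°]: 23.477°.
θ = atan2( sin Δλ · cos φ₂ , cos φ₁ · sin φ₂ − sin φ₁ · cos φ₂ · cos Δλ )
  = atan2(0.39778, 0.80800) = 26.211° → normalised to [0°, 360°): 26.211°.

26°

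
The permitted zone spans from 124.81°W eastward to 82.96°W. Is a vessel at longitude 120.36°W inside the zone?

Yes

Band width going east from -124.81° to -82.96°: ((-82.96 − -124.81) mod 360) = 41.85°.
Offset of -120.36° east of the west edge: ((-120.36 − -124.81) mod 360) = 4.45°.
4.45° ≤ 41.85° ⇒ inside.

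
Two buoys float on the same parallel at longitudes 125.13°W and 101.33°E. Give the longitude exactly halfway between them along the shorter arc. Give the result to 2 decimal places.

168.10°E

Signed shortest Δλ from -125.13° to +101.33° is -133.54°.
Midpoint longitude = -125.13° + (-133.54°)/2 = -125.13° − 66.77° = -191.90°.
Normalise into (−180°, 180°]: +168.10°.
(The naïve average (-125.13 + +101.33)/2 = -11.9° is on the wrong side of the globe.)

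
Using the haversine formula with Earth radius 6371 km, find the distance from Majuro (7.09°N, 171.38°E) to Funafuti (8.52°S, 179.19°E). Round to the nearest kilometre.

Δλ = 179.19 − 171.38 = 7.81°.
Δφ = -8.52 − 7.09 = -15.61°.
a = sin²(Δφ/2) + cos φ₁ · cos φ₂ · sin²(Δλ/2) = 0.022994.
c = 2·atan2(√a, √(1−a)) = 0.30445 rad → d = 6371·c ≈ 1939.64 km.

1940 km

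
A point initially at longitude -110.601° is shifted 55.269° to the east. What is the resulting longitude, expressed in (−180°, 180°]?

Start at -110.601°; shift +55.269° → -55.332°.
-55.332° already lies in (−180°, 180°].

-55.332°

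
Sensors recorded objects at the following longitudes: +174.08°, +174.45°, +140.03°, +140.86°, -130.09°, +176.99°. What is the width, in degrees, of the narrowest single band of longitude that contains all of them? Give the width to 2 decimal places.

89.88°

Sort the longitudes: -130.09°, +140.03°, +140.86°, +174.08°, +174.45°, +176.99°.
Eastward gaps between consecutive values (wrapping around): 270.12°, 0.83°, 33.22°, 0.37°, 2.54°, 52.92°.
Largest gap = 270.12° ⇒ minimal covering band is its complement: 360° − 270.12° = 89.88°.
Band runs from +140.03° eastward to -130.09°, crossing the antimeridian.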